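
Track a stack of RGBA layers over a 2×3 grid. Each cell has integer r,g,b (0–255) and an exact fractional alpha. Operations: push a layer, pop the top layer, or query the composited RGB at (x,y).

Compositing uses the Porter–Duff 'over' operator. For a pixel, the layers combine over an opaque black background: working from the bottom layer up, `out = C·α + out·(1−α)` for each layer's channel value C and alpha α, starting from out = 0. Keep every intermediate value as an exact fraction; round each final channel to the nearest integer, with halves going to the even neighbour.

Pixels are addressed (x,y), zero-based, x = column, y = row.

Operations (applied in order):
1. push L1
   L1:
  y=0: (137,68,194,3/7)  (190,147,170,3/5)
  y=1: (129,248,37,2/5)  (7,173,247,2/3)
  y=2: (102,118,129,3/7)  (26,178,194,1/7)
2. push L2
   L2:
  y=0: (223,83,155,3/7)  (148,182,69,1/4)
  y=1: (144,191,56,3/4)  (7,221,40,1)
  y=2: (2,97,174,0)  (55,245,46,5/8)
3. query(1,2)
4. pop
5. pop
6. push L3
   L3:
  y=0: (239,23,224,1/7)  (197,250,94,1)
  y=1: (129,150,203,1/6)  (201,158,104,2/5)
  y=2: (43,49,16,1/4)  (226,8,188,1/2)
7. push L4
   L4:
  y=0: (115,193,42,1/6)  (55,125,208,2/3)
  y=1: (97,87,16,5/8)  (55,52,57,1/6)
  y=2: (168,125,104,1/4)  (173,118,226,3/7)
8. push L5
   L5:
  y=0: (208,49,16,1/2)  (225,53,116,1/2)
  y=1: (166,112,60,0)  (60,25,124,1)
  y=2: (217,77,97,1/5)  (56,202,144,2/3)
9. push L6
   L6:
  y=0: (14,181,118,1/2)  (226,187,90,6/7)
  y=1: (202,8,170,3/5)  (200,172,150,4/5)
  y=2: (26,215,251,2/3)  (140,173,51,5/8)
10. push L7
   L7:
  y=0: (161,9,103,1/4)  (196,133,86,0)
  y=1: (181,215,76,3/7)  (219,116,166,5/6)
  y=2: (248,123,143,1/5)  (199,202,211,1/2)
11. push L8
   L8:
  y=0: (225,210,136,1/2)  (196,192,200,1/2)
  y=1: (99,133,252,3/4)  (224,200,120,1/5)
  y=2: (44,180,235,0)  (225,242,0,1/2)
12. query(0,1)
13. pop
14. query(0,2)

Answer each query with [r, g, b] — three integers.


at x=1,y=2 over L1,L2:
L1 α=1/7: [26/7, 178/7, 194/7]
L2 α=5/8: [2003/56, 9109/56, 274/7]
→ [36, 163, 39]

query (0,1) [L3,L4,L5,L6,L7,L8] — begin 0,0,0
L3 α=1/6: [43/2, 25, 203/6]
L4 α=5/8: [1099/16, 255/4, 363/16]
L5 α=0: [1099/16, 255/4, 363/16]
L6 α=3/5: [5947/40, 303/10, 4443/40]
L7 α=3/7: [11377/70, 3831/35, 6723/70]
L8 α=3/4: [32167/280, 4449/35, 59643/280]
→ [115, 127, 213]

at x=0,y=2 over L3,L4,L5,L6,L7:
+L3 (α=1/4) → [43/4, 49/4, 4]
+L4 (α=1/4) → [801/16, 647/16, 29]
+L5 (α=1/5) → [1669/20, 191/4, 213/5]
+L6 (α=2/3) → [903/20, 637/4, 2723/15]
+L7 (α=1/5) → [2143/25, 152, 13037/75]
= [86, 152, 174]


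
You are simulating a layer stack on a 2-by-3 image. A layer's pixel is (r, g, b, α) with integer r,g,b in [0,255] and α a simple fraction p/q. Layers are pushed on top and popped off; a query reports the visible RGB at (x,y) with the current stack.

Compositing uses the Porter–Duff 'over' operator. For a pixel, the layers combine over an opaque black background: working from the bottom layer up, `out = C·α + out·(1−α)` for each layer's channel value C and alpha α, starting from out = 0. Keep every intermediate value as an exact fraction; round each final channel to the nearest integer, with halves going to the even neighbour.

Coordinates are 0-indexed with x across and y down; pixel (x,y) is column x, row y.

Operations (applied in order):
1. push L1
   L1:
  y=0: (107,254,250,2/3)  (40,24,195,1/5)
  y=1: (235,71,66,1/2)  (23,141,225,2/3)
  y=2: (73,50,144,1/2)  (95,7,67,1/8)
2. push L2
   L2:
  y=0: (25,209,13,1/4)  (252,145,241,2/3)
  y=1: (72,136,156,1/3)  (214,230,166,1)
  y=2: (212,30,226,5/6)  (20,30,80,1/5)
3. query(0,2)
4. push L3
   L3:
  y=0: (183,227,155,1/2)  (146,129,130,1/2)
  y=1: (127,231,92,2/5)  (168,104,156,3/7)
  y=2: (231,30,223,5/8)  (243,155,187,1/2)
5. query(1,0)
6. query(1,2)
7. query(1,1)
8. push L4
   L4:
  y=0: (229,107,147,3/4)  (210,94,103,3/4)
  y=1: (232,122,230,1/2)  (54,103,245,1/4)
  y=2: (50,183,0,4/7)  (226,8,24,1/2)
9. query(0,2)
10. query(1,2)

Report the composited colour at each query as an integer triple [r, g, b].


at x=0,y=2 over L1,L2:
+L1 (α=1/2) → [73/2, 25, 72]
+L2 (α=5/6) → [731/4, 175/6, 601/3]
= [183, 29, 200]

at x=1,y=0 over L1,L2,L3:
+L1 (α=1/5) → [8, 24/5, 39]
+L2 (α=2/3) → [512/3, 1474/15, 521/3]
+L3 (α=1/2) → [475/3, 3409/30, 911/6]
rounded: [158, 114, 152]

query (1,2) [L1,L2,L3] — begin 0,0,0
L1 α=1/8: [95/8, 7/8, 67/8]
L2 α=1/5: [27/2, 67/10, 227/10]
L3 α=1/2: [513/4, 1617/20, 2097/20]
rounded: [128, 81, 105]

query (1,1) [L1,L2,L3] — begin 0,0,0
+L1 (α=2/3) → [46/3, 94, 150]
+L2 (α=1) → [214, 230, 166]
+L3 (α=3/7) → [1360/7, 176, 1132/7]
rounded: [194, 176, 162]

(0,2) stack=L1,L2,L3,L4; from [0,0,0]:
after L1 α=1/2: [73/2, 25, 72]
after L2 α=5/6: [731/4, 175/6, 601/3]
after L3 α=5/8: [6813/32, 475/16, 429/2]
after L4 α=4/7: [26839/224, 13137/112, 1287/14]
= [120, 117, 92]

query (1,2) [L1,L2,L3,L4] — begin 0,0,0
+L1 (α=1/8) → [95/8, 7/8, 67/8]
+L2 (α=1/5) → [27/2, 67/10, 227/10]
+L3 (α=1/2) → [513/4, 1617/20, 2097/20]
+L4 (α=1/2) → [1417/8, 1777/40, 2577/40]
rounded: [177, 44, 64]


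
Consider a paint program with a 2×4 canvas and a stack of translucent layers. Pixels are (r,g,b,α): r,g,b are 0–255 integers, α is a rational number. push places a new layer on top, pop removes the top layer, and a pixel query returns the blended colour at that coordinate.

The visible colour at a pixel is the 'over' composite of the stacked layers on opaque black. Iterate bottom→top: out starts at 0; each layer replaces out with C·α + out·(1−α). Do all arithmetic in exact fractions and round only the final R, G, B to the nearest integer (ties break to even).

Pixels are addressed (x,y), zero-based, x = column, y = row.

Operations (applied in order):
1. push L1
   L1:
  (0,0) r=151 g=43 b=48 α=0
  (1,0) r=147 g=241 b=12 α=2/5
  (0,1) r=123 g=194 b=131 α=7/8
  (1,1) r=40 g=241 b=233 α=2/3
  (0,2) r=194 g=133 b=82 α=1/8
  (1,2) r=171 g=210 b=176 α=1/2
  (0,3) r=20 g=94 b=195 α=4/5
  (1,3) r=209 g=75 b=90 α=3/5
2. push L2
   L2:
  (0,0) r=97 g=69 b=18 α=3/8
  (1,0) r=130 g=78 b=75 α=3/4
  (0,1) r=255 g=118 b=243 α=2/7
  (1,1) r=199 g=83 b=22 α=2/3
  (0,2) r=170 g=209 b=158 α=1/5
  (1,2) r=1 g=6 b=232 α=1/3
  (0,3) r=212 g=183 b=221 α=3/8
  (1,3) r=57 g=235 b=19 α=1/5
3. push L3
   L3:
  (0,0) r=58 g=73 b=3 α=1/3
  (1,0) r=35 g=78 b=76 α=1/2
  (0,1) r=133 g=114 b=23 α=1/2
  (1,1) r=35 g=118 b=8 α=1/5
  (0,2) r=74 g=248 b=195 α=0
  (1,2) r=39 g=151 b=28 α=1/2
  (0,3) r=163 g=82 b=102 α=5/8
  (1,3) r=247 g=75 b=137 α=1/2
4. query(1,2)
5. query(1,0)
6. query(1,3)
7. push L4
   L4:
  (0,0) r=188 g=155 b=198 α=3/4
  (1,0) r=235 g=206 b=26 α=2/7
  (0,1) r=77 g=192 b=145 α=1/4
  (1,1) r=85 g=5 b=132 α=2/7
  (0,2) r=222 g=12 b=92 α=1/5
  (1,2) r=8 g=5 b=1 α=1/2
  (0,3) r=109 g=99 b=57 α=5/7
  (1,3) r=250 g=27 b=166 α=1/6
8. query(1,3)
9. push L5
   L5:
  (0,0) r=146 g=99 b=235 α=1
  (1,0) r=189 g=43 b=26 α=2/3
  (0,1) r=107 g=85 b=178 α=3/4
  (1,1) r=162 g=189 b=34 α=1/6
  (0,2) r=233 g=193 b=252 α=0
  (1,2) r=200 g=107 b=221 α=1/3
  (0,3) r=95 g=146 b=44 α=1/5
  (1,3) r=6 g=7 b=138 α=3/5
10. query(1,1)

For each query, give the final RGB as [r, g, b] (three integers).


at x=1,y=2 over L1,L2,L3:
L1 α=1/2: [171/2, 105, 88]
L2 α=1/3: [172/3, 72, 136]
L3 α=1/2: [289/6, 223/2, 82]
= [48, 112, 82]

(1,0) stack=L1,L2,L3; from [0,0,0]:
L1 α=2/5: [294/5, 482/5, 24/5]
L2 α=3/4: [561/5, 413/5, 1149/20]
L3 α=1/2: [368/5, 803/10, 2669/40]
→ [74, 80, 67]

(1,3) stack=L1,L2,L3; from [0,0,0]:
after L1 α=3/5: [627/5, 45, 54]
after L2 α=1/5: [2793/25, 83, 47]
after L3 α=1/2: [4484/25, 79, 92]
rounded: [179, 79, 92]

(1,3) stack=L1,L2,L3,L4; from [0,0,0]:
after L1 α=3/5: [627/5, 45, 54]
after L2 α=1/5: [2793/25, 83, 47]
after L3 α=1/2: [4484/25, 79, 92]
after L4 α=1/6: [2867/15, 211/3, 313/3]
→ [191, 70, 104]

at x=1,y=1 over L1,L2,L3,L4,L5:
L1 α=2/3: [80/3, 482/3, 466/3]
L2 α=2/3: [1274/9, 980/9, 598/9]
L3 α=1/5: [5411/45, 4982/45, 2464/45]
L4 α=2/7: [6941/63, 5072/63, 4840/63]
L5 α=1/6: [44911/378, 37267/378, 13171/189]
= [119, 99, 70]


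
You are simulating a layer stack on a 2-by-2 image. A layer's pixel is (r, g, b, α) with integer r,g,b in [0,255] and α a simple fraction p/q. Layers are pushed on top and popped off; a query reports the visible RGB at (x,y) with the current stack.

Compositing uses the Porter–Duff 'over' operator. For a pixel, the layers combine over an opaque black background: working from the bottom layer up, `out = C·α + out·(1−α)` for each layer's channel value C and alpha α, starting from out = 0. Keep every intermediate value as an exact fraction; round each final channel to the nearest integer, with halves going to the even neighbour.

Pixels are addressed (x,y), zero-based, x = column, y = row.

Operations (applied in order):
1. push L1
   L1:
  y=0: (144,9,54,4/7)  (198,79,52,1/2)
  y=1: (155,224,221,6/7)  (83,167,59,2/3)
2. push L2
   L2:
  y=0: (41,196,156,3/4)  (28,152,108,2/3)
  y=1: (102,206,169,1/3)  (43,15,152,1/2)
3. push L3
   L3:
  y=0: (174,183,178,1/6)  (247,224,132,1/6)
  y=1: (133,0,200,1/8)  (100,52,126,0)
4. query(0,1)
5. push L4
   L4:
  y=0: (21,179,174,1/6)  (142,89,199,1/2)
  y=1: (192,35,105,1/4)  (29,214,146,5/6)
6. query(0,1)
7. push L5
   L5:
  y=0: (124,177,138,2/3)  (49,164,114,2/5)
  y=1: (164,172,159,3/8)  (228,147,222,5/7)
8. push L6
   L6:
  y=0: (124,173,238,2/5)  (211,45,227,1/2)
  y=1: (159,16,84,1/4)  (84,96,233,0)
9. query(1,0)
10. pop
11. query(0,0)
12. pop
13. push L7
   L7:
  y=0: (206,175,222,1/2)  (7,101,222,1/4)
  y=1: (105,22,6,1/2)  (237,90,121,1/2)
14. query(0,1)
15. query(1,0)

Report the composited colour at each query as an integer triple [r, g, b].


query (0,1) [L1,L2,L3] — begin 0,0,0
L1 α=6/7: [930/7, 192, 1326/7]
L2 α=1/3: [858/7, 590/3, 3835/21]
L3 α=1/8: [991/8, 2065/12, 4435/24]
rounded: [124, 172, 185]

(0,1) stack=L1,L2,L3,L4; from [0,0,0]:
L1 α=6/7: [930/7, 192, 1326/7]
L2 α=1/3: [858/7, 590/3, 3835/21]
L3 α=1/8: [991/8, 2065/12, 4435/24]
L4 α=1/4: [4509/32, 2205/16, 5275/32]
rounded: [141, 138, 165]

query (1,0) [L1,L2,L3,L4,L5,L6] — begin 0,0,0
L1 α=1/2: [99, 79/2, 26]
L2 α=2/3: [155/3, 229/2, 242/3]
L3 α=1/6: [758/9, 531/4, 803/9]
L4 α=1/2: [1018/9, 887/8, 1297/9]
L5 α=2/5: [1312/15, 1057/8, 1981/15]
L6 α=1/2: [4477/30, 1417/16, 2693/15]
→ [149, 89, 180]

(0,0) stack=L1,L2,L3,L4,L5; from [0,0,0]:
after L1 α=4/7: [576/7, 36/7, 216/7]
after L2 α=3/4: [1437/28, 1038/7, 873/7]
after L3 α=1/6: [4019/56, 2157/14, 5611/42]
after L4 α=1/6: [21271/336, 13291/84, 35363/252]
after L5 α=2/3: [104599/1008, 43027/252, 104915/756]
rounded: [104, 171, 139]

query (0,1) [L1,L2,L3,L4,L7] — begin 0,0,0
L1 α=6/7: [930/7, 192, 1326/7]
L2 α=1/3: [858/7, 590/3, 3835/21]
L3 α=1/8: [991/8, 2065/12, 4435/24]
L4 α=1/4: [4509/32, 2205/16, 5275/32]
L7 α=1/2: [7869/64, 2557/32, 5467/64]
rounded: [123, 80, 85]

at x=1,y=0 over L1,L2,L3,L4,L7:
after L1 α=1/2: [99, 79/2, 26]
after L2 α=2/3: [155/3, 229/2, 242/3]
after L3 α=1/6: [758/9, 531/4, 803/9]
after L4 α=1/2: [1018/9, 887/8, 1297/9]
after L7 α=1/4: [1039/12, 3469/32, 1963/12]
rounded: [87, 108, 164]


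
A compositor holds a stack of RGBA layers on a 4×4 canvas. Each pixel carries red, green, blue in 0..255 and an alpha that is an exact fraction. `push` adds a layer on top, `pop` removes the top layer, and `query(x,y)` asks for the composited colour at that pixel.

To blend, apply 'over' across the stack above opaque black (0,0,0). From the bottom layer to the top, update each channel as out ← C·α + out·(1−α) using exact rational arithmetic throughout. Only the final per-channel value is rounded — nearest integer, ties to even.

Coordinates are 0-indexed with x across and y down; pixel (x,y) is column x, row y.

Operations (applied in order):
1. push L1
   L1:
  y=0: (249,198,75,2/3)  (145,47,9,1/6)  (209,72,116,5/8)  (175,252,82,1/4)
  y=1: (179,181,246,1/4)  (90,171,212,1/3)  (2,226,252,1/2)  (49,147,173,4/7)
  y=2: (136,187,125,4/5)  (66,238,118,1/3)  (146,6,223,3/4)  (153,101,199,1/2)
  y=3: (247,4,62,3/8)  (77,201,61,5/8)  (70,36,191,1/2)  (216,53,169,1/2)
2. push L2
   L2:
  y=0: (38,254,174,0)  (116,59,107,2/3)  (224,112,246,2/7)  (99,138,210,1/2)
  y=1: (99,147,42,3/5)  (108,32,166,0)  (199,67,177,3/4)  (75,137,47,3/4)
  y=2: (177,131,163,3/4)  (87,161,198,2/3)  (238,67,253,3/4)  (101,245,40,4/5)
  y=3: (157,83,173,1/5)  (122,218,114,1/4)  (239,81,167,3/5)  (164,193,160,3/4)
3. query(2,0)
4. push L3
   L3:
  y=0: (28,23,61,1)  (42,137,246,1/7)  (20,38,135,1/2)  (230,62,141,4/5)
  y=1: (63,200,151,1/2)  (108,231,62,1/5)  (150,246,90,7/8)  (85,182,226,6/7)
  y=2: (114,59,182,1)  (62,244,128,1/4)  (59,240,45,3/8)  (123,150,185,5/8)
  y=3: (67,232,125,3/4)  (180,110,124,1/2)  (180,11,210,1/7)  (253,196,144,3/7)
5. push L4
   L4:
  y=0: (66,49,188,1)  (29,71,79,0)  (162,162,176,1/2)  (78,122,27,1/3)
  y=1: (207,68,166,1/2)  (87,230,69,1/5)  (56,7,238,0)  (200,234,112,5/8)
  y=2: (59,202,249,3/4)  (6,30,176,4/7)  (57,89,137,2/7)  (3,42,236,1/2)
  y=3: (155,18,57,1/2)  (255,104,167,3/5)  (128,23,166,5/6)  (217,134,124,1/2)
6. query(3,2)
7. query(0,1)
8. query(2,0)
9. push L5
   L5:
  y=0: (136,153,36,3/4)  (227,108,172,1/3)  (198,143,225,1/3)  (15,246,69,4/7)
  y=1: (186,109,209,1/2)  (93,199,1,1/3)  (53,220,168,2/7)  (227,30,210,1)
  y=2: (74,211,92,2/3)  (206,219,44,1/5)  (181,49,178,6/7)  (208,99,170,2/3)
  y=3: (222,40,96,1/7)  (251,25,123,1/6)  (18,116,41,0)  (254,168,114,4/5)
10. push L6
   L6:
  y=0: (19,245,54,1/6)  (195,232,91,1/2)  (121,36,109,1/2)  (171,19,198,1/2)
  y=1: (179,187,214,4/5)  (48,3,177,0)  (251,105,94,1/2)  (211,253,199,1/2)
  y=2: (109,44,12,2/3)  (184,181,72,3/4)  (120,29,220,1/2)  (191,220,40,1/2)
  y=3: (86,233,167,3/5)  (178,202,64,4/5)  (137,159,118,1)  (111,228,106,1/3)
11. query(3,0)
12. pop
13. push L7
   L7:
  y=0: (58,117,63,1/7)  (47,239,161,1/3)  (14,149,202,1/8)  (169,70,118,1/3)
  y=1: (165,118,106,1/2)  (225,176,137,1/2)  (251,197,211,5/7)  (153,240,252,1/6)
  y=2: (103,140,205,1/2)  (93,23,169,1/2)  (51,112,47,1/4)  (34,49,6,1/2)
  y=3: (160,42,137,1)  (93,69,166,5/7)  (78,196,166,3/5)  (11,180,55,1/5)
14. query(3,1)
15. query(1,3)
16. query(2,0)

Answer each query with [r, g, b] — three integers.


(2,0) stack=L1,L2; from [0,0,0]:
+L1 (α=5/8) → [1045/8, 45, 145/2]
+L2 (α=2/7) → [8809/56, 449/7, 1709/14]
→ [157, 64, 122]

(3,2) stack=L1,L2,L3,L4; from [0,0,0]:
after L1 α=1/2: [153/2, 101/2, 199/2]
after L2 α=4/5: [961/10, 2061/10, 519/10]
after L3 α=5/8: [9033/80, 13683/80, 10807/80]
after L4 α=1/2: [9273/160, 17043/160, 29687/160]
→ [58, 107, 186]

(0,1) stack=L1,L2,L3,L4; from [0,0,0]:
L1 α=1/4: [179/4, 181/4, 123/2]
L2 α=3/5: [773/10, 1063/10, 249/5]
L3 α=1/2: [1403/20, 3063/20, 502/5]
L4 α=1/2: [5543/40, 4423/40, 666/5]
rounded: [139, 111, 133]

at x=2,y=0 over L1,L2,L3,L4:
after L1 α=5/8: [1045/8, 45, 145/2]
after L2 α=2/7: [8809/56, 449/7, 1709/14]
after L3 α=1/2: [9929/112, 715/14, 3599/28]
after L4 α=1/2: [28073/224, 2983/28, 8527/56]
→ [125, 107, 152]

at x=3,y=0 over L1,L2,L3,L4,L5,L6:
L1 α=1/4: [175/4, 63, 41/2]
L2 α=1/2: [571/8, 201/2, 461/4]
L3 α=4/5: [7931/40, 697/10, 2717/20]
L4 α=1/3: [9491/60, 1307/15, 2987/30]
L5 α=4/7: [10691/140, 6227/35, 821/10]
L6 α=1/2: [34631/280, 3446/35, 2801/20]
= [124, 98, 140]

(3,1) stack=L1,L2,L3,L4,L5,L7; from [0,0,0]:
after L1 α=4/7: [28, 84, 692/7]
after L2 α=3/4: [253/4, 495/4, 1679/28]
after L3 α=6/7: [2293/28, 4863/28, 39647/196]
after L4 α=5/8: [34879/224, 47349/224, 228701/1568]
after L5 α=1: [227, 30, 210]
after L7 α=1/6: [644/3, 65, 217]
rounded: [215, 65, 217]

(1,3) stack=L1,L2,L3,L4,L5,L7; from [0,0,0]:
after L1 α=5/8: [385/8, 1005/8, 305/8]
after L2 α=1/4: [2131/32, 4759/32, 1827/32]
after L3 α=1/2: [7891/64, 8279/64, 5795/64]
after L4 α=3/5: [32371/160, 18263/160, 21827/160]
after L5 α=1/6: [40403/192, 19063/192, 25763/192]
after L7 α=5/7: [12149/96, 52183/672, 105443/672]
rounded: [127, 78, 157]

(2,0) stack=L1,L2,L3,L4,L5,L7; from [0,0,0]:
after L1 α=5/8: [1045/8, 45, 145/2]
after L2 α=2/7: [8809/56, 449/7, 1709/14]
after L3 α=1/2: [9929/112, 715/14, 3599/28]
after L4 α=1/2: [28073/224, 2983/28, 8527/56]
after L5 α=1/3: [50249/336, 4985/42, 14827/84]
after L7 α=1/8: [50921/384, 5879/48, 17251/96]
→ [133, 122, 180]


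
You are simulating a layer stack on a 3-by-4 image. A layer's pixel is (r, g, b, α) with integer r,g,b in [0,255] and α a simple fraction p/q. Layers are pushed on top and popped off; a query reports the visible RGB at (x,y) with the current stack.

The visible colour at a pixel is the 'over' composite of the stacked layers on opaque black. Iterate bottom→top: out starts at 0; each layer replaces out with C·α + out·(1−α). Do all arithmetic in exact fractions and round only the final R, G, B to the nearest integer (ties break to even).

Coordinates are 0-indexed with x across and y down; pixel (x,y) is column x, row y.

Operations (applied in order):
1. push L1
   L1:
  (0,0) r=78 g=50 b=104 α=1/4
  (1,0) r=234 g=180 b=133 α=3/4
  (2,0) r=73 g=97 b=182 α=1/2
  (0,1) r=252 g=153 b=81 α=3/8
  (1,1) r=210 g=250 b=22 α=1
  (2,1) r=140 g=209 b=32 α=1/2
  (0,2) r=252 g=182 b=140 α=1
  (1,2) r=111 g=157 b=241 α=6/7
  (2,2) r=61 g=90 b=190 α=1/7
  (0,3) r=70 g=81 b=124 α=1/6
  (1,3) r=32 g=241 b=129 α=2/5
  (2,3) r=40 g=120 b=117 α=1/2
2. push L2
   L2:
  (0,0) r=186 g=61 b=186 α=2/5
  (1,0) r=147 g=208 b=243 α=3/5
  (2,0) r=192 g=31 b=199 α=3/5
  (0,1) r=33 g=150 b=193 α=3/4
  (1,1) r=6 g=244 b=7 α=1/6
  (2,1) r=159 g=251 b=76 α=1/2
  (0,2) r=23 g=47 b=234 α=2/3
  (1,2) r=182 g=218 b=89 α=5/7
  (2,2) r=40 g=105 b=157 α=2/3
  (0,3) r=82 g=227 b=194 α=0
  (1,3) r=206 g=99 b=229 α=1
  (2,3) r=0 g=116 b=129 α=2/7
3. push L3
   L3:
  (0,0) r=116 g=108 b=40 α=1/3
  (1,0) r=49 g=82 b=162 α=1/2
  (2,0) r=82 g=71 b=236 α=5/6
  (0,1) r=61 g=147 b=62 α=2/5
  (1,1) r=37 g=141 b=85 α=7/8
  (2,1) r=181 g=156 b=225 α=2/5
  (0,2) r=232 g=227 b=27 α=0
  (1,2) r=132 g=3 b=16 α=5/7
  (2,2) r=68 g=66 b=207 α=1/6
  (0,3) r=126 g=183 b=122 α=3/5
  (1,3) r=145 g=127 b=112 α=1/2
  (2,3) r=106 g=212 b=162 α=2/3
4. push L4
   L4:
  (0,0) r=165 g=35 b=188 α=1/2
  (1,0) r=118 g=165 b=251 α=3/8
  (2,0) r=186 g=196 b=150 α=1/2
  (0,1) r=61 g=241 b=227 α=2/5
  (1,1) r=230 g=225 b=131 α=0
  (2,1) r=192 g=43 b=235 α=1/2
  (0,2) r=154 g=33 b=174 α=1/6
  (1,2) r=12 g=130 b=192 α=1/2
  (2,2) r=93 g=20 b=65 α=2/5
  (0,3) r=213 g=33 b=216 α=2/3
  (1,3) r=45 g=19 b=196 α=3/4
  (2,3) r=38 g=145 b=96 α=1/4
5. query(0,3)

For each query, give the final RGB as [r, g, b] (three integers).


query (0,3) [L1,L2,L3,L4] — begin 0,0,0
+L1 (α=1/6) → [35/3, 27/2, 62/3]
+L2 (α=0) → [35/3, 27/2, 62/3]
+L3 (α=3/5) → [1204/15, 576/5, 1222/15]
+L4 (α=2/3) → [7594/45, 302/5, 7702/45]
rounded: [169, 60, 171]


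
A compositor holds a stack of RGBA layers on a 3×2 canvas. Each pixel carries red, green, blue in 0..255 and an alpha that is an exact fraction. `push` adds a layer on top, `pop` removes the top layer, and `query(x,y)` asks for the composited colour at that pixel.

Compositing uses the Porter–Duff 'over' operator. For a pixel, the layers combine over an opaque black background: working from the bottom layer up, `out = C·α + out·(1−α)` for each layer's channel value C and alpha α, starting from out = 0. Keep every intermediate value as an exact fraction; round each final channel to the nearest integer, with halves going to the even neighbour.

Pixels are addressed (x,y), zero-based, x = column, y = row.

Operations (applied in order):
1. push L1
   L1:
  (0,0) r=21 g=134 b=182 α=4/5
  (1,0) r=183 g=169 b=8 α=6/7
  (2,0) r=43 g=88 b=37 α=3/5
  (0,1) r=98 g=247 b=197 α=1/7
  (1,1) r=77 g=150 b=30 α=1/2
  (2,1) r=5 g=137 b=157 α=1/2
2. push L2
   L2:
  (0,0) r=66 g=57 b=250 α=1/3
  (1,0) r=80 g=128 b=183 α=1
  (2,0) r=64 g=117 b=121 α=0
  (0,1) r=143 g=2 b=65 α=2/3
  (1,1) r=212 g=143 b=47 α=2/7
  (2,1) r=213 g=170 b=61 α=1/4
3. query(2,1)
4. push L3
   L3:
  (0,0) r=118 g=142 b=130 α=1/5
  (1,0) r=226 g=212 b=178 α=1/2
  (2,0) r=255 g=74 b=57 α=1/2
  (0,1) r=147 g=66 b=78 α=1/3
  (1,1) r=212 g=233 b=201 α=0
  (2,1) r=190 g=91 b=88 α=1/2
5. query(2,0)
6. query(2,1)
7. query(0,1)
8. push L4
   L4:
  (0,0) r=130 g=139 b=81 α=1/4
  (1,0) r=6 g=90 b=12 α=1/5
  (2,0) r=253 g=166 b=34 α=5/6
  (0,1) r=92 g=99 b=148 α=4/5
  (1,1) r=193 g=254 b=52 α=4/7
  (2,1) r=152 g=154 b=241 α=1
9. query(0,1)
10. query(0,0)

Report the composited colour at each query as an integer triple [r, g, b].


query (2,1) [L1,L2] — begin 0,0,0
L1 α=1/2: [5/2, 137/2, 157/2]
L2 α=1/4: [441/8, 751/8, 593/8]
rounded: [55, 94, 74]

query (2,0) [L1,L2,L3] — begin 0,0,0
+L1 (α=3/5) → [129/5, 264/5, 111/5]
+L2 (α=0) → [129/5, 264/5, 111/5]
+L3 (α=1/2) → [702/5, 317/5, 198/5]
= [140, 63, 40]

at x=2,y=1 over L1,L2,L3:
L1 α=1/2: [5/2, 137/2, 157/2]
L2 α=1/4: [441/8, 751/8, 593/8]
L3 α=1/2: [1961/16, 1479/16, 1297/16]
= [123, 92, 81]

query (0,1) [L1,L2,L3] — begin 0,0,0
L1 α=1/7: [14, 247/7, 197/7]
L2 α=2/3: [100, 275/21, 369/7]
L3 α=1/3: [347/3, 1936/63, 428/7]
= [116, 31, 61]

at x=0,y=1 over L1,L2,L3,L4:
after L1 α=1/7: [14, 247/7, 197/7]
after L2 α=2/3: [100, 275/21, 369/7]
after L3 α=1/3: [347/3, 1936/63, 428/7]
after L4 α=4/5: [1451/15, 26884/315, 4572/35]
= [97, 85, 131]

query (0,0) [L1,L2,L3,L4] — begin 0,0,0
after L1 α=4/5: [84/5, 536/5, 728/5]
after L2 α=1/3: [166/5, 1357/15, 902/5]
after L3 α=1/5: [1254/25, 7558/75, 4258/25]
after L4 α=1/4: [1753/25, 11033/100, 14799/100]
→ [70, 110, 148]


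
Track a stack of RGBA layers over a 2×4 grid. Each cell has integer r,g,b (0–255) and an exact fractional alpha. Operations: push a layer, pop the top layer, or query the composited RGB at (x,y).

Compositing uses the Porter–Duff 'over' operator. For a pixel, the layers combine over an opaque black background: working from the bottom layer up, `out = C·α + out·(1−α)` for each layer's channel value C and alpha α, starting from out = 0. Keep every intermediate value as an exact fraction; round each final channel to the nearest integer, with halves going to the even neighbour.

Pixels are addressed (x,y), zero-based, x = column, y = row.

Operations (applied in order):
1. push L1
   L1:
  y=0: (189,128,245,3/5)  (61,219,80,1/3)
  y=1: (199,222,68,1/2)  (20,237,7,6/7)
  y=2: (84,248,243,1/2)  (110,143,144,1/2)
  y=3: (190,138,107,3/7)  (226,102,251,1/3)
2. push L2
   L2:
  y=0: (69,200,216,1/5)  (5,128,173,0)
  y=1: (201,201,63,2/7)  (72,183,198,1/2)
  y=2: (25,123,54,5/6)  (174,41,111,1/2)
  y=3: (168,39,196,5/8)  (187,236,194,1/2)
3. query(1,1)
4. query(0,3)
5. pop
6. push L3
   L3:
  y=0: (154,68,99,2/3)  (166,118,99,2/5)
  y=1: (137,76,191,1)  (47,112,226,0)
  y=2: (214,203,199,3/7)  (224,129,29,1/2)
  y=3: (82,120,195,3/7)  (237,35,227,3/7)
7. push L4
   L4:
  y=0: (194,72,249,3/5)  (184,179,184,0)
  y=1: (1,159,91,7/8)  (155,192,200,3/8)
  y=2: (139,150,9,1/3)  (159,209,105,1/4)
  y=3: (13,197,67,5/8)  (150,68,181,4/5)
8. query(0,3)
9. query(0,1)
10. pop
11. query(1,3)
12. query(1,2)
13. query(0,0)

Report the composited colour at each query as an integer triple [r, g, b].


query (1,1) [L1,L2] — begin 0,0,0
+L1 (α=6/7) → [120/7, 1422/7, 6]
+L2 (α=1/2) → [312/7, 2703/14, 102]
= [45, 193, 102]

(0,3) stack=L1,L2; from [0,0,0]:
after L1 α=3/7: [570/7, 414/7, 321/7]
after L2 α=5/8: [3795/28, 2607/56, 7823/56]
= [136, 47, 140]

query (0,3) [L1,L3,L4] — begin 0,0,0
L1 α=3/7: [570/7, 414/7, 321/7]
L3 α=3/7: [4002/49, 4176/49, 5379/49]
L4 α=5/8: [15191/392, 60793/392, 4069/49]
rounded: [39, 155, 83]

at x=0,y=1 over L1,L3,L4:
L1 α=1/2: [199/2, 111, 34]
L3 α=1: [137, 76, 191]
L4 α=7/8: [18, 1189/8, 207/2]
rounded: [18, 149, 104]

at x=1,y=3 over L1,L3:
L1 α=1/3: [226/3, 34, 251/3]
L3 α=3/7: [3037/21, 241/7, 3047/21]
rounded: [145, 34, 145]

at x=1,y=2 over L1,L3:
after L1 α=1/2: [55, 143/2, 72]
after L3 α=1/2: [279/2, 401/4, 101/2]
→ [140, 100, 50]

(0,0) stack=L1,L3; from [0,0,0]:
+L1 (α=3/5) → [567/5, 384/5, 147]
+L3 (α=2/3) → [2107/15, 1064/15, 115]
→ [140, 71, 115]


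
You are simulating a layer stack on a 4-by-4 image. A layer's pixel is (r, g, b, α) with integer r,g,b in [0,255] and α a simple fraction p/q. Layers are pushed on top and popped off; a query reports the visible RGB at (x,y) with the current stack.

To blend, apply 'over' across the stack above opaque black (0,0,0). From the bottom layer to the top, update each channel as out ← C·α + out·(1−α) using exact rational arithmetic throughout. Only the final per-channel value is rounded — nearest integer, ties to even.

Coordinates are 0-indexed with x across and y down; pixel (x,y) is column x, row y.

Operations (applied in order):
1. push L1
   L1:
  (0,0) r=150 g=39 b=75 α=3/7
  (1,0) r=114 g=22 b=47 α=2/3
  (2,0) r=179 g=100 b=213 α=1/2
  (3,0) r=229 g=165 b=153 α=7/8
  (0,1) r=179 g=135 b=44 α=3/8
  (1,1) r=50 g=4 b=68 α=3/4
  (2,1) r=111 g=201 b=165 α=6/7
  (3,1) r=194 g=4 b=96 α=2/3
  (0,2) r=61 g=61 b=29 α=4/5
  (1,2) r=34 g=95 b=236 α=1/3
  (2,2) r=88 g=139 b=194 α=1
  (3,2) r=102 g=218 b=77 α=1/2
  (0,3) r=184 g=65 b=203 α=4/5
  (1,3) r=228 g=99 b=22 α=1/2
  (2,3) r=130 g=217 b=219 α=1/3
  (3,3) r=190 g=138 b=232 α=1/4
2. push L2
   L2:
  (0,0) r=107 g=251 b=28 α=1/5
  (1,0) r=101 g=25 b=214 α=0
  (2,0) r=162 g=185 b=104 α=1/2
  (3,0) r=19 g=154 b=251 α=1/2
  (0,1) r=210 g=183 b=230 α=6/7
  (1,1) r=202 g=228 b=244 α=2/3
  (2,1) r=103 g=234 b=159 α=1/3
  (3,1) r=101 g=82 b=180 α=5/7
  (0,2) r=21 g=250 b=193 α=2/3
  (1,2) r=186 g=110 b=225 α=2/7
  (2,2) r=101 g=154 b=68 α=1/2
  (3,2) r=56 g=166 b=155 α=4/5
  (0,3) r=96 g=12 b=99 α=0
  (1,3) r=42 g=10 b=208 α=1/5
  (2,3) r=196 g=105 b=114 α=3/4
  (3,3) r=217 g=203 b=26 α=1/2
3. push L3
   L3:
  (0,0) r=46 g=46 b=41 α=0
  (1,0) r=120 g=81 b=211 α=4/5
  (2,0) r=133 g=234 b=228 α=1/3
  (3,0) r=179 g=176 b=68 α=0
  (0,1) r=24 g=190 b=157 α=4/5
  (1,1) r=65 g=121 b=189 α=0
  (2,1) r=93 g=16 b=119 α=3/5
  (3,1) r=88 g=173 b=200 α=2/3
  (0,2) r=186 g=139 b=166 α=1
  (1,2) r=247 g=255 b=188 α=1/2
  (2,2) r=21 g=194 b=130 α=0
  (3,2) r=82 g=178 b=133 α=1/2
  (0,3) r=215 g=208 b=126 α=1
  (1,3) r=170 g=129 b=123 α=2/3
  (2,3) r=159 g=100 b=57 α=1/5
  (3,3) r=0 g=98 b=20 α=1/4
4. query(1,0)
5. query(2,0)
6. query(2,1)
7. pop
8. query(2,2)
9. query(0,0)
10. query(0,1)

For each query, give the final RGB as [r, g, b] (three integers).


at x=1,y=0 over L1,L2,L3:
L1 α=2/3: [76, 44/3, 94/3]
L2 α=0: [76, 44/3, 94/3]
L3 α=4/5: [556/5, 1016/15, 2626/15]
rounded: [111, 68, 175]

(2,0) stack=L1,L2,L3; from [0,0,0]:
+L1 (α=1/2) → [179/2, 50, 213/2]
+L2 (α=1/2) → [503/4, 235/2, 421/4]
+L3 (α=1/3) → [769/6, 469/3, 877/6]
= [128, 156, 146]

(2,1) stack=L1,L2,L3; from [0,0,0]:
L1 α=6/7: [666/7, 1206/7, 990/7]
L2 α=1/3: [2053/21, 1350/7, 1031/7]
L3 α=3/5: [1993/21, 3036/35, 4561/35]
→ [95, 87, 130]

(2,2) stack=L1,L2; from [0,0,0]:
after L1 α=1: [88, 139, 194]
after L2 α=1/2: [189/2, 293/2, 131]
rounded: [94, 146, 131]

at x=0,y=0 over L1,L2:
+L1 (α=3/7) → [450/7, 117/7, 225/7]
+L2 (α=1/5) → [2549/35, 445/7, 1096/35]
→ [73, 64, 31]

at x=0,y=1 over L1,L2:
+L1 (α=3/8) → [537/8, 405/8, 33/2]
+L2 (α=6/7) → [10617/56, 9189/56, 399/2]
rounded: [190, 164, 200]


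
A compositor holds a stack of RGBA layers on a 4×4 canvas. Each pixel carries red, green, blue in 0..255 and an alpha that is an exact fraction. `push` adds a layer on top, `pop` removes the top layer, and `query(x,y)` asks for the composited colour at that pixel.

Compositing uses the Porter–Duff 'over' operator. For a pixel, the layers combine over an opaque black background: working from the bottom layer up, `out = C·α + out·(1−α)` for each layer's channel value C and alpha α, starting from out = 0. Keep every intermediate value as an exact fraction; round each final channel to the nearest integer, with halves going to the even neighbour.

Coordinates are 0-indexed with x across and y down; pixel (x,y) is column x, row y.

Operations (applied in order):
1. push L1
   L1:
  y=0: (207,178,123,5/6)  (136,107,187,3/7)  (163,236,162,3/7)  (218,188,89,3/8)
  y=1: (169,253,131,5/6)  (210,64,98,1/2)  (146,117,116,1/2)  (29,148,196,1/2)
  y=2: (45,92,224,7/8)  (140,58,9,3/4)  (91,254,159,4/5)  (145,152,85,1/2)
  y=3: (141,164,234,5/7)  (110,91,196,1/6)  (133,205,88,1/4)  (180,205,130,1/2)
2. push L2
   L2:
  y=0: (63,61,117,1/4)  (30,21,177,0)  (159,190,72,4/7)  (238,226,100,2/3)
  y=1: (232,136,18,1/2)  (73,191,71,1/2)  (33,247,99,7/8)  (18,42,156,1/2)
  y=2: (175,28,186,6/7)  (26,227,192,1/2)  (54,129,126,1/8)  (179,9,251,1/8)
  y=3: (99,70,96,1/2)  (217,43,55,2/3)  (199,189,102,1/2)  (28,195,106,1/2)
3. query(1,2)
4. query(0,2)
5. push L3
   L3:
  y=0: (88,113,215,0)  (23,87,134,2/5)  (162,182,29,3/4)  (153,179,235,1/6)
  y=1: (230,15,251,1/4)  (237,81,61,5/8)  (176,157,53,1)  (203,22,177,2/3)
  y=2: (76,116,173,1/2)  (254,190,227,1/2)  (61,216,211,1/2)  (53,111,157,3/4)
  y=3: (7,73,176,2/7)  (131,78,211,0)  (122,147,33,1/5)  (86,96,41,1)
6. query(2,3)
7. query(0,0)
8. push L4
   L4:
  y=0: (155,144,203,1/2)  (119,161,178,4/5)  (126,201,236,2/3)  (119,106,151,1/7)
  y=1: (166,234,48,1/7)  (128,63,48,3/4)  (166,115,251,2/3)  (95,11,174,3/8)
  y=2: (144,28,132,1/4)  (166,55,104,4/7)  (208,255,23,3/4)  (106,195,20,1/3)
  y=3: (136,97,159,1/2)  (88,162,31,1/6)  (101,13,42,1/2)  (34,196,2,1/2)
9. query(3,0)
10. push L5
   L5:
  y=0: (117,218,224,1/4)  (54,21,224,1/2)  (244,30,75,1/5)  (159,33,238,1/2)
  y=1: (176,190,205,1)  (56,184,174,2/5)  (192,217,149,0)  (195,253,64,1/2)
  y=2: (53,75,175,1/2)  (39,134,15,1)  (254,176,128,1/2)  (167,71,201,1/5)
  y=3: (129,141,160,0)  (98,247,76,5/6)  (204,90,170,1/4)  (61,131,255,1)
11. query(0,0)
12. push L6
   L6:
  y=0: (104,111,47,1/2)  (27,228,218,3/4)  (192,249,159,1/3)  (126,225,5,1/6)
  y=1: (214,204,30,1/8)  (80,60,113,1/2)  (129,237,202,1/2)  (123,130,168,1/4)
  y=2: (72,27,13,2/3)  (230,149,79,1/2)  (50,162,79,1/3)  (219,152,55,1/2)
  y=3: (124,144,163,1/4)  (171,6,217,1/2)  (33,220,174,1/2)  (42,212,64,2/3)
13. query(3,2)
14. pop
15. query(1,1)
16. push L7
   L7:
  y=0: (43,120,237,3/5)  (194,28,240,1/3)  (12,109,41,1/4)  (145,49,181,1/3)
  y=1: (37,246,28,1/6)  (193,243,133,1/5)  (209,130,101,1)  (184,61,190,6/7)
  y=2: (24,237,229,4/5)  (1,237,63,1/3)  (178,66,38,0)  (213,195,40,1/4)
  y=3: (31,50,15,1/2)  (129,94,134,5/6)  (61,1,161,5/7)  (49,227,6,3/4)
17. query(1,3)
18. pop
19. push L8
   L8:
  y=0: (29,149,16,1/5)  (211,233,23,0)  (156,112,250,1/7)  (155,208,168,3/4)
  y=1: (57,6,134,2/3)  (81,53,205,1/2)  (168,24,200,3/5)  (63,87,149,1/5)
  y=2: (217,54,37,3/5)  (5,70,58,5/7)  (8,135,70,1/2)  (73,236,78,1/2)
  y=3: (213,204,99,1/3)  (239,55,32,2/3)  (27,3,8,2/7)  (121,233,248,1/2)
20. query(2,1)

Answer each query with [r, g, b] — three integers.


(1,2) stack=L1,L2; from [0,0,0]:
after L1 α=3/4: [105, 87/2, 27/4]
after L2 α=1/2: [131/2, 541/4, 795/8]
→ [66, 135, 99]

query (0,2) [L1,L2] — begin 0,0,0
L1 α=7/8: [315/8, 161/2, 196]
L2 α=6/7: [1245/8, 71/2, 1312/7]
= [156, 36, 187]

at x=2,y=3 over L1,L2,L3:
after L1 α=1/4: [133/4, 205/4, 22]
after L2 α=1/2: [929/8, 961/8, 62]
after L3 α=1/5: [1173/10, 251/2, 281/5]
= [117, 126, 56]

query (0,0) [L1,L2,L3] — begin 0,0,0
after L1 α=5/6: [345/2, 445/3, 205/2]
after L2 α=1/4: [1161/8, 253/2, 849/8]
after L3 α=0: [1161/8, 253/2, 849/8]
→ [145, 126, 106]

query (3,0) [L1,L2,L3,L4] — begin 0,0,0
L1 α=3/8: [327/4, 141/2, 267/8]
L2 α=2/3: [2231/12, 1045/6, 1867/24]
L3 α=1/6: [12991/72, 6299/36, 14975/144]
L4 α=1/7: [14419/84, 6935/42, 2657/24]
= [172, 165, 111]

(0,0) stack=L1,L2,L3,L4,L5; from [0,0,0]:
L1 α=5/6: [345/2, 445/3, 205/2]
L2 α=1/4: [1161/8, 253/2, 849/8]
L3 α=0: [1161/8, 253/2, 849/8]
L4 α=1/2: [2401/16, 541/4, 2473/16]
L5 α=1/4: [9075/64, 2495/16, 11003/64]
→ [142, 156, 172]

query (3,2) [L1,L2,L3,L4,L5,L6] — begin 0,0,0
L1 α=1/2: [145/2, 76, 85/2]
L2 α=1/8: [1373/16, 541/8, 1097/16]
L3 α=3/4: [3917/64, 3205/32, 8633/64]
L4 α=1/3: [7309/96, 6325/48, 3091/32]
L5 α=1/5: [11317/120, 7177/60, 4699/40]
L6 α=1/2: [37597/240, 16297/120, 6899/80]
→ [157, 136, 86]

at x=1,y=1 over L1,L2,L3,L4,L5:
+L1 (α=1/2) → [105, 32, 49]
+L2 (α=1/2) → [89, 223/2, 60]
+L3 (α=5/8) → [363/2, 1479/16, 485/8]
+L4 (α=3/4) → [1131/8, 4503/64, 1637/32]
+L5 (α=2/5) → [4289/40, 37061/320, 16047/160]
= [107, 116, 100]

query (1,3) [L1,L2,L3,L4,L5,L7] — begin 0,0,0
after L1 α=1/6: [55/3, 91/6, 98/3]
after L2 α=2/3: [1357/9, 607/18, 428/9]
after L3 α=0: [1357/9, 607/18, 428/9]
after L4 α=1/6: [7577/54, 5951/108, 2419/54]
after L5 α=5/6: [34037/324, 139331/648, 22939/324]
after L7 α=5/6: [243017/1944, 443891/3888, 240019/1944]
rounded: [125, 114, 123]

(2,1) stack=L1,L2,L3,L4,L5,L8; from [0,0,0]:
L1 α=1/2: [73, 117/2, 58]
L2 α=7/8: [38, 3575/16, 751/8]
L3 α=1: [176, 157, 53]
L4 α=2/3: [508/3, 129, 185]
L5 α=0: [508/3, 129, 185]
L8 α=3/5: [2528/15, 66, 194]
rounded: [169, 66, 194]


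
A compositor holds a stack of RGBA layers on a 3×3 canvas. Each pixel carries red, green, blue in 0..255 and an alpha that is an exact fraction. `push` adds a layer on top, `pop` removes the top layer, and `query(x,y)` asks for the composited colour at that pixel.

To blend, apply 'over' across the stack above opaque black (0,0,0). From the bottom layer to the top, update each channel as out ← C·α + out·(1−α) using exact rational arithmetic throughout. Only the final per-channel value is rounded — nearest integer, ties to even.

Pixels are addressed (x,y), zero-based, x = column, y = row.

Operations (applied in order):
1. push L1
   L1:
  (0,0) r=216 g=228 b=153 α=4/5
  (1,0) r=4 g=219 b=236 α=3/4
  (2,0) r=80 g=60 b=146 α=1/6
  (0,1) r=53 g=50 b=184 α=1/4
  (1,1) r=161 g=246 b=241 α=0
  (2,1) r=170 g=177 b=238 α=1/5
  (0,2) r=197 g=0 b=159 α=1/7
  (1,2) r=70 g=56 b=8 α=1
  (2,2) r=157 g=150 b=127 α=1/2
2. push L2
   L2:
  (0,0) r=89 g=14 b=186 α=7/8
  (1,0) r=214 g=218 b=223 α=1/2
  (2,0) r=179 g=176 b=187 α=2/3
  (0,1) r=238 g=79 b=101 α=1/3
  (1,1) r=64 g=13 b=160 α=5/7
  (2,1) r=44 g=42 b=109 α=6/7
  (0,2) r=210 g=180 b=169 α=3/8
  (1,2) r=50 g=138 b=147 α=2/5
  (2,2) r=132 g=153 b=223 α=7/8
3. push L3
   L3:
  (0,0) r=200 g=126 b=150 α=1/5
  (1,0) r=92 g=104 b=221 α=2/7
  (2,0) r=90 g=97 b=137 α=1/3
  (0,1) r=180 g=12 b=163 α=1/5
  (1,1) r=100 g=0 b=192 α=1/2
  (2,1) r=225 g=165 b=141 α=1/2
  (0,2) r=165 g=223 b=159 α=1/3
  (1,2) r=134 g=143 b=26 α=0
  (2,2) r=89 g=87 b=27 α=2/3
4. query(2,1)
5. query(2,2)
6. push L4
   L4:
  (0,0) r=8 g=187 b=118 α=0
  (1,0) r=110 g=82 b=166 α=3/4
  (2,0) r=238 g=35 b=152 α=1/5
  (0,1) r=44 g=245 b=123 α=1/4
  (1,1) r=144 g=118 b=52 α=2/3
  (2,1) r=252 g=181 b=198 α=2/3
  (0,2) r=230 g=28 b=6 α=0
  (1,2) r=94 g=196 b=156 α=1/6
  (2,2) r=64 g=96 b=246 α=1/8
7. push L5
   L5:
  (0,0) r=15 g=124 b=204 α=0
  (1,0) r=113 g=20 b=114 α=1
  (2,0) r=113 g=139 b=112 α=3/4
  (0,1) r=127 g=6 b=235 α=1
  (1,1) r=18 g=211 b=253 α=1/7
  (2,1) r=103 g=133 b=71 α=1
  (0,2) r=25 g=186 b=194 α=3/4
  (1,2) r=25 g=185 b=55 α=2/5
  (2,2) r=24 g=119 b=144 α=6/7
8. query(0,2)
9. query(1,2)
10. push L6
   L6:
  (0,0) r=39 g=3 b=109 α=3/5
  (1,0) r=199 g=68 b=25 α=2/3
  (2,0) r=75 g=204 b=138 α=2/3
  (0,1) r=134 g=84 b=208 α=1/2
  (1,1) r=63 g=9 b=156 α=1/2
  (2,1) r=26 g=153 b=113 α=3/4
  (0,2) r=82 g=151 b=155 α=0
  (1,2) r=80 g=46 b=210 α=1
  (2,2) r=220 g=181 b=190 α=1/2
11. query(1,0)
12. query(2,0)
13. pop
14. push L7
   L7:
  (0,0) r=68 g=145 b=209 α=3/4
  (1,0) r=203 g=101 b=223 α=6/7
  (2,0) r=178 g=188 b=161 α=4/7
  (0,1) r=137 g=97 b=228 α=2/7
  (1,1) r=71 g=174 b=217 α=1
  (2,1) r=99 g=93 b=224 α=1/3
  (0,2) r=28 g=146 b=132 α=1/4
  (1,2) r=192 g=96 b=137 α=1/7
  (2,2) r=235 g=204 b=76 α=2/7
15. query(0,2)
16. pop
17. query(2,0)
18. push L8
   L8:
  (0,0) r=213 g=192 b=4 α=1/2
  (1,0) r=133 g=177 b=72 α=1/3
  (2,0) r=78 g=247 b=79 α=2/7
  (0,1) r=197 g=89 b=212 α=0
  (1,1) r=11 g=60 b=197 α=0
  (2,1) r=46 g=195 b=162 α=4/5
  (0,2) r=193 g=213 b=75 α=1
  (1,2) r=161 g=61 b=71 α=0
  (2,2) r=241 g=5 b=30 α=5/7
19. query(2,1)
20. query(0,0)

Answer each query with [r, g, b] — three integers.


(2,1) stack=L1,L2,L3; from [0,0,0]:
L1 α=1/5: [34, 177/5, 238/5]
L2 α=6/7: [298/7, 1437/35, 3508/35]
L3 α=1/2: [1873/14, 3606/35, 8443/70]
rounded: [134, 103, 121]

at x=2,y=2 over L1,L2,L3:
L1 α=1/2: [157/2, 75, 127/2]
L2 α=7/8: [2005/16, 573/4, 3249/16]
L3 α=2/3: [4853/48, 423/4, 1371/16]
= [101, 106, 86]

query (0,2) [L1,L2,L3,L4,L5] — begin 0,0,0
after L1 α=1/7: [197/7, 0, 159/7]
after L2 α=3/8: [5395/56, 135/2, 543/7]
after L3 α=1/3: [10015/84, 358/3, 733/7]
after L4 α=0: [10015/84, 358/3, 733/7]
after L5 α=3/4: [16315/336, 508/3, 4807/28]
→ [49, 169, 172]

at x=1,y=2 over L1,L2,L3,L4,L5:
after L1 α=1: [70, 56, 8]
after L2 α=2/5: [62, 444/5, 318/5]
after L3 α=0: [62, 444/5, 318/5]
after L4 α=1/6: [202/3, 320/3, 79]
after L5 α=2/5: [252/5, 138, 347/5]
→ [50, 138, 69]

at x=1,y=0 over L1,L2,L3,L4,L5,L6:
L1 α=3/4: [3, 657/4, 177]
L2 α=1/2: [217/2, 1529/8, 200]
L3 α=2/7: [1453/14, 9309/56, 206]
L4 α=3/4: [6073/56, 23085/224, 176]
L5 α=1: [113, 20, 114]
L6 α=2/3: [511/3, 52, 164/3]
→ [170, 52, 55]

query (2,0) [L1,L2,L3,L4,L5,L6] — begin 0,0,0
L1 α=1/6: [40/3, 10, 73/3]
L2 α=2/3: [1114/9, 362/3, 1195/9]
L3 α=1/3: [3038/27, 1015/9, 3623/27]
L4 α=1/5: [18578/135, 875/9, 18596/135]
L5 α=3/4: [64343/540, 1157/9, 15989/135]
L6 α=2/3: [145343/1620, 4829/27, 53249/405]
rounded: [90, 179, 131]

query (0,2) [L1,L2,L3,L4,L5,L7] — begin 0,0,0
L1 α=1/7: [197/7, 0, 159/7]
L2 α=3/8: [5395/56, 135/2, 543/7]
L3 α=1/3: [10015/84, 358/3, 733/7]
L4 α=0: [10015/84, 358/3, 733/7]
L5 α=3/4: [16315/336, 508/3, 4807/28]
L7 α=1/4: [19451/448, 327/2, 18117/112]
= [43, 164, 162]

(2,0) stack=L1,L2,L3,L4,L5; from [0,0,0]:
after L1 α=1/6: [40/3, 10, 73/3]
after L2 α=2/3: [1114/9, 362/3, 1195/9]
after L3 α=1/3: [3038/27, 1015/9, 3623/27]
after L4 α=1/5: [18578/135, 875/9, 18596/135]
after L5 α=3/4: [64343/540, 1157/9, 15989/135]
→ [119, 129, 118]

at x=2,y=1 over L1,L2,L3,L4,L5,L8:
after L1 α=1/5: [34, 177/5, 238/5]
after L2 α=6/7: [298/7, 1437/35, 3508/35]
after L3 α=1/2: [1873/14, 3606/35, 8443/70]
after L4 α=2/3: [8929/42, 16276/105, 36163/210]
after L5 α=1: [103, 133, 71]
after L8 α=4/5: [287/5, 913/5, 719/5]
→ [57, 183, 144]

(0,0) stack=L1,L2,L3,L4,L5,L8; from [0,0,0]:
L1 α=4/5: [864/5, 912/5, 612/5]
L2 α=7/8: [3979/40, 701/20, 3561/20]
L3 α=1/5: [5979/50, 1331/25, 4311/25]
L4 α=0: [5979/50, 1331/25, 4311/25]
L5 α=0: [5979/50, 1331/25, 4311/25]
L8 α=1/2: [16629/100, 6131/50, 4411/50]
rounded: [166, 123, 88]


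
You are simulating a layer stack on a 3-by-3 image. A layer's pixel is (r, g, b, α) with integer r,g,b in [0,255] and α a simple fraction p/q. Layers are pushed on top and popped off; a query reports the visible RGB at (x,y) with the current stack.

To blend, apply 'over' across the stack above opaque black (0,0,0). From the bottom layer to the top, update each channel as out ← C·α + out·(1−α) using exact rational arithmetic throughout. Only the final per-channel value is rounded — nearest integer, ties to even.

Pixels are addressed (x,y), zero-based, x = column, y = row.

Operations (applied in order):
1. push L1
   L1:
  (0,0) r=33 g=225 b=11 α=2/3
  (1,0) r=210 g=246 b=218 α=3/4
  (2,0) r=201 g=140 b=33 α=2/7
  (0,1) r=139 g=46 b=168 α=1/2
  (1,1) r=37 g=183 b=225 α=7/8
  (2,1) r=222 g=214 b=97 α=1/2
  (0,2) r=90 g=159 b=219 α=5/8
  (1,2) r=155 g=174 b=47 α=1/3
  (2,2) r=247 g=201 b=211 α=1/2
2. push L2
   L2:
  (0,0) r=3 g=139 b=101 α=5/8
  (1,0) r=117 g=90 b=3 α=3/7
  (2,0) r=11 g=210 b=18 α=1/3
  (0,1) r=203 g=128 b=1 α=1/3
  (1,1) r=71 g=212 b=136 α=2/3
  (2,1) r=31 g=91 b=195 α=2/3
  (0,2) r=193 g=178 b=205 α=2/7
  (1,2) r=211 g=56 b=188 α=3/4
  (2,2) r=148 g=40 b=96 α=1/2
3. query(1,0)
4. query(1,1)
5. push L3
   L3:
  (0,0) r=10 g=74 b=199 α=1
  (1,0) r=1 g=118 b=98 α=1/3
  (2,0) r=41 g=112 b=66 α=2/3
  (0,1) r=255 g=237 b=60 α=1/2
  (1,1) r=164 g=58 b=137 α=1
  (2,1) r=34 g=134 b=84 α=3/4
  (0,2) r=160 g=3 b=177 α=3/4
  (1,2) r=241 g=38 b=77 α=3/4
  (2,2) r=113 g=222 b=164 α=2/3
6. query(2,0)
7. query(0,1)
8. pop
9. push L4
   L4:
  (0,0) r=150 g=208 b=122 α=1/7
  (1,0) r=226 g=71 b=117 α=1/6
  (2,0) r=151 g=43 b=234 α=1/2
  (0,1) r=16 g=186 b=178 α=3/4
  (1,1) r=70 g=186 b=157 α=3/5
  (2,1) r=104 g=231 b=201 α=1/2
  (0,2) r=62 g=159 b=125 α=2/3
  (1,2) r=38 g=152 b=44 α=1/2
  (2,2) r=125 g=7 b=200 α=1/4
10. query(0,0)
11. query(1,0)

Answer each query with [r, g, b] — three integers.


query (1,0) [L1,L2] — begin 0,0,0
+L1 (α=3/4) → [315/2, 369/2, 327/2]
+L2 (α=3/7) → [981/7, 144, 663/7]
= [140, 144, 95]

query (1,1) [L1,L2] — begin 0,0,0
+L1 (α=7/8) → [259/8, 1281/8, 1575/8]
+L2 (α=2/3) → [465/8, 4673/24, 3751/24]
rounded: [58, 195, 156]

query (2,0) [L1,L2,L3] — begin 0,0,0
after L1 α=2/7: [402/7, 40, 66/7]
after L2 α=1/3: [881/21, 290/3, 86/7]
after L3 α=2/3: [2603/63, 962/9, 1010/21]
→ [41, 107, 48]

(0,1) stack=L1,L2,L3; from [0,0,0]:
after L1 α=1/2: [139/2, 23, 84]
after L2 α=1/3: [114, 58, 169/3]
after L3 α=1/2: [369/2, 295/2, 349/6]
→ [184, 148, 58]

(0,0) stack=L1,L2,L4; from [0,0,0]:
+L1 (α=2/3) → [22, 150, 22/3]
+L2 (α=5/8) → [81/8, 1145/8, 527/8]
+L4 (α=1/7) → [843/28, 4267/28, 2069/28]
rounded: [30, 152, 74]

query (1,0) [L1,L2,L4] — begin 0,0,0
L1 α=3/4: [315/2, 369/2, 327/2]
L2 α=3/7: [981/7, 144, 663/7]
L4 α=1/6: [6487/42, 791/6, 689/7]
= [154, 132, 98]
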